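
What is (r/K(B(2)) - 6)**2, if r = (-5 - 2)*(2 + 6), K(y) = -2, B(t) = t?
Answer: 484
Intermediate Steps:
r = -56 (r = -7*8 = -56)
(r/K(B(2)) - 6)**2 = (-56/(-2) - 6)**2 = (-56*(-1/2) - 6)**2 = (28 - 6)**2 = 22**2 = 484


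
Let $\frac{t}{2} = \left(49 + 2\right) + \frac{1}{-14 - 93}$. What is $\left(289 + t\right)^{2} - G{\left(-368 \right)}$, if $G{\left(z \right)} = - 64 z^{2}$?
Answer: $\frac{100980207289}{11449} \approx 8.82 \cdot 10^{6}$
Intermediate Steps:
$t = \frac{10912}{107}$ ($t = 2 \left(\left(49 + 2\right) + \frac{1}{-14 - 93}\right) = 2 \left(51 + \frac{1}{-107}\right) = 2 \left(51 - \frac{1}{107}\right) = 2 \cdot \frac{5456}{107} = \frac{10912}{107} \approx 101.98$)
$\left(289 + t\right)^{2} - G{\left(-368 \right)} = \left(289 + \frac{10912}{107}\right)^{2} - - 64 \left(-368\right)^{2} = \left(\frac{41835}{107}\right)^{2} - \left(-64\right) 135424 = \frac{1750167225}{11449} - -8667136 = \frac{1750167225}{11449} + 8667136 = \frac{100980207289}{11449}$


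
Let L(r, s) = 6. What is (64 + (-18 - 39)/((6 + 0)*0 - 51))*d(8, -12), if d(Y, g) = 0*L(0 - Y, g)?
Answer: 0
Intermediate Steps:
d(Y, g) = 0 (d(Y, g) = 0*6 = 0)
(64 + (-18 - 39)/((6 + 0)*0 - 51))*d(8, -12) = (64 + (-18 - 39)/((6 + 0)*0 - 51))*0 = (64 - 57/(6*0 - 51))*0 = (64 - 57/(0 - 51))*0 = (64 - 57/(-51))*0 = (64 - 57*(-1/51))*0 = (64 + 19/17)*0 = (1107/17)*0 = 0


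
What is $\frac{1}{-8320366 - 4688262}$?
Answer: $- \frac{1}{13008628} \approx -7.6872 \cdot 10^{-8}$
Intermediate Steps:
$\frac{1}{-8320366 - 4688262} = \frac{1}{-13008628} = - \frac{1}{13008628}$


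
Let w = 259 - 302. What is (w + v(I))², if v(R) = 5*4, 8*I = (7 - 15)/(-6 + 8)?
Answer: 529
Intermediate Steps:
w = -43
I = -½ (I = ((7 - 15)/(-6 + 8))/8 = (-8/2)/8 = (-8*½)/8 = (⅛)*(-4) = -½ ≈ -0.50000)
v(R) = 20
(w + v(I))² = (-43 + 20)² = (-23)² = 529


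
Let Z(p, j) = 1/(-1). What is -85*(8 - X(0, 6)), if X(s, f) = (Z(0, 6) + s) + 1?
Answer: -680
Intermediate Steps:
Z(p, j) = -1
X(s, f) = s (X(s, f) = (-1 + s) + 1 = s)
-85*(8 - X(0, 6)) = -85*(8 - 1*0) = -85*(8 + 0) = -85*8 = -680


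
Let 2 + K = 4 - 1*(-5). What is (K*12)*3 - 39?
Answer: 213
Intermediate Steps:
K = 7 (K = -2 + (4 - 1*(-5)) = -2 + (4 + 5) = -2 + 9 = 7)
(K*12)*3 - 39 = (7*12)*3 - 39 = 84*3 - 39 = 252 - 39 = 213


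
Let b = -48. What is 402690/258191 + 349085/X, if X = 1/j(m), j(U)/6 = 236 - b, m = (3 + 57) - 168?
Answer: 153582551723130/258191 ≈ 5.9484e+8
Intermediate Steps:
m = -108 (m = 60 - 168 = -108)
j(U) = 1704 (j(U) = 6*(236 - 1*(-48)) = 6*(236 + 48) = 6*284 = 1704)
X = 1/1704 ≈ 0.00058685
402690/258191 + 349085/X = 402690/258191 + 349085/(1/1704) = 402690*(1/258191) + 349085*1704 = 402690/258191 + 594840840 = 153582551723130/258191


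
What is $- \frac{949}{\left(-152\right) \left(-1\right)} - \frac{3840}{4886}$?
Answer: $- \frac{2610247}{371336} \approx -7.0293$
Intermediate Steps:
$- \frac{949}{\left(-152\right) \left(-1\right)} - \frac{3840}{4886} = - \frac{949}{152} - \frac{1920}{2443} = - \frac{2610247}{371336}$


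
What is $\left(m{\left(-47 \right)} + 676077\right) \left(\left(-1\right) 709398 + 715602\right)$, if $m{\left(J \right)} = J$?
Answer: $4194090120$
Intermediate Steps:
$\left(m{\left(-47 \right)} + 676077\right) \left(\left(-1\right) 709398 + 715602\right) = \left(-47 + 676077\right) \left(\left(-1\right) 709398 + 715602\right) = 676030 \left(-709398 + 715602\right) = 676030 \cdot 6204 = 4194090120$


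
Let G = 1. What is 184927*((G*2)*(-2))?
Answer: -739708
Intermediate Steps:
184927*((G*2)*(-2)) = 184927*((1*2)*(-2)) = 184927*(2*(-2)) = 184927*(-4) = -739708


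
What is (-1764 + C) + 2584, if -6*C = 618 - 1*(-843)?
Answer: 1153/2 ≈ 576.50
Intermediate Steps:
C = -487/2 (C = -(618 - 1*(-843))/6 = -(618 + 843)/6 = -⅙*1461 = -487/2 ≈ -243.50)
(-1764 + C) + 2584 = (-1764 - 487/2) + 2584 = -4015/2 + 2584 = 1153/2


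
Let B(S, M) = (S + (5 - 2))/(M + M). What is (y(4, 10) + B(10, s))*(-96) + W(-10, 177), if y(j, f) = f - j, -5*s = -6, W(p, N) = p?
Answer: -1106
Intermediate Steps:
s = 6/5 (s = -⅕*(-6) = 6/5 ≈ 1.2000)
B(S, M) = (3 + S)/(2*M) (B(S, M) = (S + 3)/((2*M)) = (3 + S)*(1/(2*M)) = (3 + S)/(2*M))
(y(4, 10) + B(10, s))*(-96) + W(-10, 177) = ((10 - 1*4) + (3 + 10)/(2*(6/5)))*(-96) - 10 = ((10 - 4) + (½)*(⅚)*13)*(-96) - 10 = (6 + 65/12)*(-96) - 10 = (137/12)*(-96) - 10 = -1096 - 10 = -1106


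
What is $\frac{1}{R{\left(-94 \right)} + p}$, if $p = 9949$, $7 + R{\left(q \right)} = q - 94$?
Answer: $\frac{1}{9754} \approx 0.00010252$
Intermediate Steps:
$R{\left(q \right)} = -101 + q$ ($R{\left(q \right)} = -7 + \left(q - 94\right) = -7 + \left(-94 + q\right) = -101 + q$)
$\frac{1}{R{\left(-94 \right)} + p} = \frac{1}{\left(-101 - 94\right) + 9949} = \frac{1}{-195 + 9949} = \frac{1}{9754}$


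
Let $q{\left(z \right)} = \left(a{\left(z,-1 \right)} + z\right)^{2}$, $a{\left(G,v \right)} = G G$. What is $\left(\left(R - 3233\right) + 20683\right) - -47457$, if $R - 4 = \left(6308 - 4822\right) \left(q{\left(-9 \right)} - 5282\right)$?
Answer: $-80717$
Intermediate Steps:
$a{\left(G,v \right)} = G^{2}$
$q{\left(z \right)} = \left(z + z^{2}\right)^{2}$ ($q{\left(z \right)} = \left(z^{2} + z\right)^{2} = \left(z + z^{2}\right)^{2}$)
$R = -145624$ ($R = 4 + \left(6308 - 4822\right) \left(\left(-9\right)^{2} \left(1 - 9\right)^{2} - 5282\right) = 4 + 1486 \left(81 \left(-8\right)^{2} - 5282\right) = 4 + 1486 \left(81 \cdot 64 - 5282\right) = 4 + 1486 \left(5184 - 5282\right) = 4 + 1486 \left(-98\right) = 4 - 145628 = -145624$)
$\left(\left(R - 3233\right) + 20683\right) - -47457 = \left(\left(-145624 - 3233\right) + 20683\right) - -47457 = \left(-148857 + 20683\right) + 47457 = -128174 + 47457 = -80717$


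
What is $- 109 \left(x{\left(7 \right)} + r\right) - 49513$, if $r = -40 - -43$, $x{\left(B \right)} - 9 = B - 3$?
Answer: $-51257$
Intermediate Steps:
$x{\left(B \right)} = 6 + B$ ($x{\left(B \right)} = 9 + \left(B - 3\right) = 9 + \left(-3 + B\right) = 6 + B$)
$r = 3$ ($r = -40 + 43 = 3$)
$- 109 \left(x{\left(7 \right)} + r\right) - 49513 = - 109 \left(\left(6 + 7\right) + 3\right) - 49513 = - 109 \left(13 + 3\right) - 49513 = \left(-109\right) 16 - 49513 = -1744 - 49513 = -51257$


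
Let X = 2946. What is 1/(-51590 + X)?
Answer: -1/48644 ≈ -2.0558e-5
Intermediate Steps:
1/(-51590 + X) = 1/(-51590 + 2946) = 1/(-48644) = -1/48644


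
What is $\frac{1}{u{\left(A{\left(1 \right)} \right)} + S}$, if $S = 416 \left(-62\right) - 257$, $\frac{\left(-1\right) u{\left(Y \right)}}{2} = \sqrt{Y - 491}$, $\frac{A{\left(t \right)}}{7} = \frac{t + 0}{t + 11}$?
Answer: $- \frac{78147}{2035657088} + \frac{i \sqrt{17655}}{2035657088} \approx -3.8389 \cdot 10^{-5} + 6.5272 \cdot 10^{-8} i$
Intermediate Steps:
$A{\left(t \right)} = \frac{7 t}{11 + t}$ ($A{\left(t \right)} = 7 \frac{t + 0}{t + 11} = 7 \frac{t}{11 + t} = \frac{7 t}{11 + t}$)
$u{\left(Y \right)} = - 2 \sqrt{-491 + Y}$ ($u{\left(Y \right)} = - 2 \sqrt{Y - 491} = - 2 \sqrt{-491 + Y}$)
$S = -26049$ ($S = -25792 - 257 = -26049$)
$\frac{1}{u{\left(A{\left(1 \right)} \right)} + S} = \frac{1}{- 2 \sqrt{-491 + 7 \cdot 1 \frac{1}{11 + 1}} - 26049} = \frac{1}{- 2 \sqrt{-491 + 7 \cdot 1 \cdot \frac{1}{12}} - 26049} = \frac{1}{- 2 \sqrt{-491 + \frac{7}{12}} - 26049} = \frac{1}{- 2 \sqrt{- \frac{5885}{12}} - 26049} = \frac{1}{- 2 \frac{i \sqrt{17655}}{6} - 26049} = \frac{1}{- \frac{i \sqrt{17655}}{3} - 26049} = \frac{1}{-26049 - \frac{i \sqrt{17655}}{3}}$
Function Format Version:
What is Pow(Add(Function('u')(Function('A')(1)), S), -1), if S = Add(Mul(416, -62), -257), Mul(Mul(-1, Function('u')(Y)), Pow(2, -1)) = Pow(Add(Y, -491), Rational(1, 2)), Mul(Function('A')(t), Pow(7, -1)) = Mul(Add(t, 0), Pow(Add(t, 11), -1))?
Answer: Add(Rational(-78147, 2035657088), Mul(Rational(1, 2035657088), I, Pow(17655, Rational(1, 2)))) ≈ Add(-3.8389e-5, Mul(6.5272e-8, I))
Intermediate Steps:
Function('A')(t) = Mul(7, t, Pow(Add(11, t), -1)) (Function('A')(t) = Mul(7, Mul(Add(t, 0), Pow(Add(t, 11), -1))) = Mul(7, Mul(t, Pow(Add(11, t), -1))) = Mul(7, t, Pow(Add(11, t), -1)))
Function('u')(Y) = Mul(-2, Pow(Add(-491, Y), Rational(1, 2))) (Function('u')(Y) = Mul(-2, Pow(Add(Y, -491), Rational(1, 2))) = Mul(-2, Pow(Add(-491, Y), Rational(1, 2))))
S = -26049 (S = Add(-25792, -257) = -26049)
Pow(Add(Function('u')(Function('A')(1)), S), -1) = Pow(Add(Mul(-2, Pow(Add(-491, Mul(7, 1, Pow(Add(11, 1), -1))), Rational(1, 2))), -26049), -1) = Pow(Add(Mul(-2, Pow(Add(-491, Mul(7, 1, Pow(12, -1))), Rational(1, 2))), -26049), -1) = Pow(Add(Mul(-2, Pow(Add(-491, Mul(7, 1, Rational(1, 12))), Rational(1, 2))), -26049), -1) = Pow(Add(Mul(-2, Pow(Add(-491, Rational(7, 12)), Rational(1, 2))), -26049), -1) = Pow(Add(Mul(-2, Pow(Rational(-5885, 12), Rational(1, 2))), -26049), -1) = Pow(Add(Mul(-2, Mul(Rational(1, 6), I, Pow(17655, Rational(1, 2)))), -26049), -1) = Pow(Add(Mul(Rational(-1, 3), I, Pow(17655, Rational(1, 2))), -26049), -1) = Pow(Add(-26049, Mul(Rational(-1, 3), I, Pow(17655, Rational(1, 2)))), -1)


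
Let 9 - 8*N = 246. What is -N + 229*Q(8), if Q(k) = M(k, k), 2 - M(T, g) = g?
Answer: -10755/8 ≈ -1344.4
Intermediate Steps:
M(T, g) = 2 - g
Q(k) = 2 - k
N = -237/8 (N = 9/8 - 1/8*246 = 9/8 - 123/4 = -237/8 ≈ -29.625)
-N + 229*Q(8) = -1*(-237/8) + 229*(2 - 1*8) = 237/8 + 229*(2 - 8) = 237/8 + 229*(-6) = 237/8 - 1374 = -10755/8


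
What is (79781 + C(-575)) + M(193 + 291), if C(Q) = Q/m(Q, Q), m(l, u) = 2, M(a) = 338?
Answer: 159663/2 ≈ 79832.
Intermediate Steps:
C(Q) = Q/2
(79781 + C(-575)) + M(193 + 291) = (79781 + (½)*(-575)) + 338 = (79781 - 575/2) + 338 = 158987/2 + 338 = 159663/2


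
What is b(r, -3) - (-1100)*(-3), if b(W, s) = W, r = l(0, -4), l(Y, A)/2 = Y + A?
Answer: -3308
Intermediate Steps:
l(Y, A) = 2*A + 2*Y (l(Y, A) = 2*(Y + A) = 2*(A + Y) = 2*A + 2*Y)
r = -8 (r = 2*(-4) + 2*0 = -8 + 0 = -8)
b(r, -3) - (-1100)*(-3) = -8 - (-1100)*(-3) = -8 - 100*33 = -8 - 3300 = -3308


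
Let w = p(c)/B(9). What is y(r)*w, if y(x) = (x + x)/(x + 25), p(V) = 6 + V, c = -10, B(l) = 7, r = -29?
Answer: -58/7 ≈ -8.2857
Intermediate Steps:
y(x) = 2*x/(25 + x) (y(x) = (2*x)/(25 + x) = 2*x/(25 + x))
w = -4/7 (w = (6 - 10)/7 = -4*⅐ = -4/7 ≈ -0.57143)
y(r)*w = (2*(-29)/(25 - 29))*(-4/7) = (2*(-29)/(-4))*(-4/7) = (2*(-29)*(-¼))*(-4/7) = (29/2)*(-4/7) = -58/7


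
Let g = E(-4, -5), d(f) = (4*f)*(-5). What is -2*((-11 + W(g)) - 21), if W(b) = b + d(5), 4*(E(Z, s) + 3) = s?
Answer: 545/2 ≈ 272.50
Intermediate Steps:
d(f) = -20*f
E(Z, s) = -3 + s/4
g = -17/4 (g = -3 + (¼)*(-5) = -3 - 5/4 = -17/4 ≈ -4.2500)
W(b) = -100 + b (W(b) = b - 20*5 = b - 100 = -100 + b)
-2*((-11 + W(g)) - 21) = -2*((-11 + (-100 - 17/4)) - 21) = -2*((-11 - 417/4) - 21) = -2*(-461/4 - 21) = -2*(-545/4) = 545/2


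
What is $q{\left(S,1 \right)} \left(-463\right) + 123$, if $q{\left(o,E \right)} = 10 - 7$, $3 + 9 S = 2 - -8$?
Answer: $-1266$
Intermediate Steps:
$S = \frac{7}{9}$ ($S = - \frac{1}{3} + \frac{2 - -8}{9} = - \frac{1}{3} + \frac{2 + 8}{9} = - \frac{1}{3} + \frac{1}{9} \cdot 10 = - \frac{1}{3} + \frac{10}{9} = \frac{7}{9} \approx 0.77778$)
$q{\left(o,E \right)} = 3$ ($q{\left(o,E \right)} = 10 - 7 = 3$)
$q{\left(S,1 \right)} \left(-463\right) + 123 = 3 \left(-463\right) + 123 = -1389 + 123 = -1266$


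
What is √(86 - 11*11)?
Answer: I*√35 ≈ 5.9161*I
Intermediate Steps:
√(86 - 11*11) = √(86 - 121) = √(-35) = I*√35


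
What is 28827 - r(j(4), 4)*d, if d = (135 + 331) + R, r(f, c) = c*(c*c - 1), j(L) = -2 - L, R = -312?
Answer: 19587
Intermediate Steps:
r(f, c) = c*(-1 + c²) (r(f, c) = c*(c² - 1) = c*(-1 + c²))
d = 154 (d = (135 + 331) - 312 = 466 - 312 = 154)
28827 - r(j(4), 4)*d = 28827 - (4³ - 1*4)*154 = 28827 - (64 - 4)*154 = 28827 - 60*154 = 28827 - 1*9240 = 28827 - 9240 = 19587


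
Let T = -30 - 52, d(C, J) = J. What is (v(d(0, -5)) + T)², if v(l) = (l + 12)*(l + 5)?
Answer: 6724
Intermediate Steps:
v(l) = (5 + l)*(12 + l) (v(l) = (12 + l)*(5 + l) = (5 + l)*(12 + l))
T = -82
(v(d(0, -5)) + T)² = ((60 + (-5)² + 17*(-5)) - 82)² = ((60 + 25 - 85) - 82)² = (0 - 82)² = (-82)² = 6724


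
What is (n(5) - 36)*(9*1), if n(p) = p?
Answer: -279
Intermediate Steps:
(n(5) - 36)*(9*1) = (5 - 36)*(9*1) = -31*9 = -279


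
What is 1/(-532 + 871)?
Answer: 1/339 ≈ 0.0029499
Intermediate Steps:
1/(-532 + 871) = 1/339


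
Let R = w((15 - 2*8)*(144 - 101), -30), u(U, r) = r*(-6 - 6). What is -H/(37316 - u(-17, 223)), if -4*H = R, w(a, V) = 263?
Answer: 263/159968 ≈ 0.0016441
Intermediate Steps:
u(U, r) = -12*r (u(U, r) = r*(-12) = -12*r)
R = 263
H = -263/4 (H = -¼*263 = -263/4 ≈ -65.750)
-H/(37316 - u(-17, 223)) = -(-263)/(4*(37316 - (-12)*223)) = -(-263)/(4*(37316 - 1*(-2676))) = -(-263)/(4*(37316 + 2676)) = -(-263)/(4*39992) = -1*(-263/159968) = 263/159968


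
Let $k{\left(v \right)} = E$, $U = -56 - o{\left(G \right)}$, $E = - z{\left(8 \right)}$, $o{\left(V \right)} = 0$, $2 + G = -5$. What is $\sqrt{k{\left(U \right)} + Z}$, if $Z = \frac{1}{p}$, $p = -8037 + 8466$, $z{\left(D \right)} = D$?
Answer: $\frac{i \sqrt{1471899}}{429} \approx 2.828 i$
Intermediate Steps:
$G = -7$ ($G = -2 - 5 = -7$)
$p = 429$
$Z = \frac{1}{429} \approx 0.002331$
$E = -8$ ($E = \left(-1\right) 8 = -8$)
$U = -56$ ($U = -56 - 0 = -56 + 0 = -56$)
$k{\left(v \right)} = -8$
$\sqrt{k{\left(U \right)} + Z} = \sqrt{-8 + \frac{1}{429}} = \sqrt{- \frac{3431}{429}} = \frac{i \sqrt{1471899}}{429}$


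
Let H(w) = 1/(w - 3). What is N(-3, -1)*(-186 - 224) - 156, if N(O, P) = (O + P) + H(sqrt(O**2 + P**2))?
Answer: 254 - 410*sqrt(10) ≈ -1042.5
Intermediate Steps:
H(w) = 1/(-3 + w)
N(O, P) = O + P + 1/(-3 + sqrt(O**2 + P**2)) (N(O, P) = (O + P) + 1/(-3 + sqrt(O**2 + P**2)) = O + P + 1/(-3 + sqrt(O**2 + P**2)))
N(-3, -1)*(-186 - 224) - 156 = (-3 - 1 + 1/(-3 + sqrt((-3)**2 + (-1)**2)))*(-186 - 224) - 156 = (-3 - 1 + 1/(-3 + sqrt(9 + 1)))*(-410) - 156 = (-3 - 1 + 1/(-3 + sqrt(10)))*(-410) - 156 = (-4 + 1/(-3 + sqrt(10)))*(-410) - 156 = (1640 - 410/(-3 + sqrt(10))) - 156 = 1484 - 410/(-3 + sqrt(10))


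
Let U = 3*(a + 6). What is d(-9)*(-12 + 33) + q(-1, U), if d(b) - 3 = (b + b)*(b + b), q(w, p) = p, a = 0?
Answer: 6885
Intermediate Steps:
U = 18 (U = 3*(0 + 6) = 3*6 = 18)
d(b) = 3 + 4*b² (d(b) = 3 + (b + b)*(b + b) = 3 + (2*b)*(2*b) = 3 + 4*b²)
d(-9)*(-12 + 33) + q(-1, U) = (3 + 4*(-9)²)*(-12 + 33) + 18 = (3 + 4*81)*21 + 18 = (3 + 324)*21 + 18 = 327*21 + 18 = 6867 + 18 = 6885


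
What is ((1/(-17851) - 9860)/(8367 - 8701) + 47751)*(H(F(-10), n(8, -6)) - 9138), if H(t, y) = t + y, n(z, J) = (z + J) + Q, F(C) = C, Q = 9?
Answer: -2602936193938515/5962234 ≈ -4.3657e+8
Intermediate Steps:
n(z, J) = 9 + J + z (n(z, J) = (z + J) + 9 = (J + z) + 9 = 9 + J + z)
((1/(-17851) - 9860)/(8367 - 8701) + 47751)*(H(F(-10), n(8, -6)) - 9138) = ((1/(-17851) - 9860)/(8367 - 8701) + 47751)*((-10 + (9 - 6 + 8)) - 9138) = ((-1/17851 - 9860)/(-334) + 47751)*((-10 + 11) - 9138) = (-176010861/17851*(-1/334) + 47751)*(1 - 9138) = (176010861/5962234 + 47751)*(-9137) = (284878646595/5962234)*(-9137) = -2602936193938515/5962234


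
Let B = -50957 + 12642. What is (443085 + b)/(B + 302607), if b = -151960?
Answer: 291125/264292 ≈ 1.1015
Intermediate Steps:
B = -38315
(443085 + b)/(B + 302607) = (443085 - 151960)/(-38315 + 302607) = 291125/264292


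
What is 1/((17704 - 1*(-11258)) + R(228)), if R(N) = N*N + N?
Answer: 1/81174 ≈ 1.2319e-5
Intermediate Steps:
R(N) = N + N² (R(N) = N² + N = N + N²)
1/((17704 - 1*(-11258)) + R(228)) = 1/((17704 - 1*(-11258)) + 228*(1 + 228)) = 1/((17704 + 11258) + 228*229) = 1/(28962 + 52212) = 1/81174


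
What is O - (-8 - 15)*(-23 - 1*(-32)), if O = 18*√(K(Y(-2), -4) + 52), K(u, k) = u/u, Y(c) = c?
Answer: 207 + 18*√53 ≈ 338.04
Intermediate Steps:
K(u, k) = 1
O = 18*√53 (O = 18*√(1 + 52) = 18*√53 ≈ 131.04)
O - (-8 - 15)*(-23 - 1*(-32)) = 18*√53 - (-8 - 15)*(-23 - 1*(-32)) = 18*√53 - (-23)*(-23 + 32) = 18*√53 - (-23)*9 = 18*√53 - 1*(-207) = 18*√53 + 207 = 207 + 18*√53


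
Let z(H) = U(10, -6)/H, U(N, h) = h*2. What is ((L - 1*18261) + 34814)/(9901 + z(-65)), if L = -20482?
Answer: -255385/643577 ≈ -0.39682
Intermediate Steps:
U(N, h) = 2*h
z(H) = -12/H (z(H) = (2*(-6))/H = -12/H)
((L - 1*18261) + 34814)/(9901 + z(-65)) = ((-20482 - 1*18261) + 34814)/(9901 - 12/(-65)) = ((-20482 - 18261) + 34814)/(9901 - 12*(-1/65)) = (-38743 + 34814)/(9901 + 12/65) = -3929/643577/65 = -3929*65/643577 = -255385/643577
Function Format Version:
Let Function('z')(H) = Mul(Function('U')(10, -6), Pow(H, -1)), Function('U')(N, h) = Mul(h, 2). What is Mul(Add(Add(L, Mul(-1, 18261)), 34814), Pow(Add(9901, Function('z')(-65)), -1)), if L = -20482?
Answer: Rational(-255385, 643577) ≈ -0.39682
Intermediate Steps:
Function('U')(N, h) = Mul(2, h)
Function('z')(H) = Mul(-12, Pow(H, -1)) (Function('z')(H) = Mul(Mul(2, -6), Pow(H, -1)) = Mul(-12, Pow(H, -1)))
Mul(Add(Add(L, Mul(-1, 18261)), 34814), Pow(Add(9901, Function('z')(-65)), -1)) = Mul(Add(Add(-20482, Mul(-1, 18261)), 34814), Pow(Add(9901, Mul(-12, Pow(-65, -1))), -1)) = Mul(Add(Add(-20482, -18261), 34814), Pow(Add(9901, Mul(-12, Rational(-1, 65))), -1)) = Mul(Add(-38743, 34814), Pow(Add(9901, Rational(12, 65)), -1)) = Mul(-3929, Pow(Rational(643577, 65), -1)) = Mul(-3929, Rational(65, 643577)) = Rational(-255385, 643577)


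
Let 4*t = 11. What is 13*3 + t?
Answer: 167/4 ≈ 41.750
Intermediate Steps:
t = 11/4 (t = (1/4)*11 = 11/4 ≈ 2.7500)
13*3 + t = 13*3 + 11/4 = 39 + 11/4 = 167/4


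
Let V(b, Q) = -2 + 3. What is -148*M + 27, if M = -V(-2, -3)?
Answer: 175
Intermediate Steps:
V(b, Q) = 1
M = -1 (M = -1*1 = -1)
-148*M + 27 = -148*(-1) + 27 = 148 + 27 = 175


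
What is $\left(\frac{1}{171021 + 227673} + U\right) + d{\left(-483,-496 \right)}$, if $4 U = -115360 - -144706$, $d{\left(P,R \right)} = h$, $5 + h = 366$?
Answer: $\frac{1534473533}{199347} \approx 7697.5$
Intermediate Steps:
$h = 361$ ($h = -5 + 366 = 361$)
$d{\left(P,R \right)} = 361$
$U = \frac{14673}{2}$ ($U = \frac{-115360 - -144706}{4} = \frac{-115360 + 144706}{4} = \frac{1}{4} \cdot 29346 = \frac{14673}{2} \approx 7336.5$)
$\left(\frac{1}{171021 + 227673} + U\right) + d{\left(-483,-496 \right)} = \left(\frac{1}{171021 + 227673} + \frac{14673}{2}\right) + 361 = \left(\frac{1}{398694} + \frac{14673}{2}\right) + 361 = \frac{1462509266}{199347} + 361 = \frac{1534473533}{199347}$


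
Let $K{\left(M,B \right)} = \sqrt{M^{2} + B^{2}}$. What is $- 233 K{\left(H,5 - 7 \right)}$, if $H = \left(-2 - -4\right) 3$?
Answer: $- 466 \sqrt{10} \approx -1473.6$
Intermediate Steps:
$H = 6$ ($H = \left(-2 + 4\right) 3 = 2 \cdot 3 = 6$)
$K{\left(M,B \right)} = \sqrt{B^{2} + M^{2}}$
$- 233 K{\left(H,5 - 7 \right)} = - 233 \sqrt{\left(5 - 7\right)^{2} + 6^{2}} = - 233 \sqrt{\left(5 - 7\right)^{2} + 36} = - 233 \sqrt{\left(-2\right)^{2} + 36} = - 233 \sqrt{4 + 36} = - 233 \sqrt{40} = - 233 \cdot 2 \sqrt{10} = - 466 \sqrt{10}$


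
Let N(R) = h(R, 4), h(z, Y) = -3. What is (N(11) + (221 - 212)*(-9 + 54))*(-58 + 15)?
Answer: -17286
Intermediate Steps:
N(R) = -3
(N(11) + (221 - 212)*(-9 + 54))*(-58 + 15) = (-3 + (221 - 212)*(-9 + 54))*(-58 + 15) = (-3 + 9*45)*(-43) = (-3 + 405)*(-43) = 402*(-43) = -17286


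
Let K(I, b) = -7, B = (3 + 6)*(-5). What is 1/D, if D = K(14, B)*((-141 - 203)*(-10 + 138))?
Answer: 1/308224 ≈ 3.2444e-6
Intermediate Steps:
B = -45 (B = 9*(-5) = -45)
D = 308224 (D = -7*(-141 - 203)*(-10 + 138) = -(-2408)*128 = -7*(-44032) = 308224)
1/D = 1/308224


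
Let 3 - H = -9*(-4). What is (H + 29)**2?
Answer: 16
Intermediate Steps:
H = -33 (H = 3 - (-9)*(-4) = 3 - 1*36 = 3 - 36 = -33)
(H + 29)**2 = (-33 + 29)**2 = (-4)**2 = 16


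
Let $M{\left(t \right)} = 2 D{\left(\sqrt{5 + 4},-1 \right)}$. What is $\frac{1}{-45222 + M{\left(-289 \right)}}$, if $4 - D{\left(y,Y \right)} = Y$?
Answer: $- \frac{1}{45212} \approx -2.2118 \cdot 10^{-5}$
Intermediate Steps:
$D{\left(y,Y \right)} = 4 - Y$
$M{\left(t \right)} = 10$ ($M{\left(t \right)} = 2 \left(4 - -1\right) = 2 \left(4 + 1\right) = 2 \cdot 5 = 10$)
$\frac{1}{-45222 + M{\left(-289 \right)}} = \frac{1}{-45222 + 10} = \frac{1}{-45212} = - \frac{1}{45212}$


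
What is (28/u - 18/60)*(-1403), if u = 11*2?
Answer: -150121/110 ≈ -1364.7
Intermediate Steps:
u = 22
(28/u - 18/60)*(-1403) = (28/22 - 18/60)*(-1403) = (28*(1/22) - 18*1/60)*(-1403) = (14/11 - 3/10)*(-1403) = (107/110)*(-1403) = -150121/110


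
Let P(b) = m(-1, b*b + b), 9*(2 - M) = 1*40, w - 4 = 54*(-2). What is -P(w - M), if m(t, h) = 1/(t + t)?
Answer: 1/2 ≈ 0.50000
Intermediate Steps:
w = -104 (w = 4 + 54*(-2) = 4 - 108 = -104)
M = -22/9 (M = 2 - 40/9 = -22/9 ≈ -2.4444)
m(t, h) = 1/(2*t)
P(b) = -1/2 (P(b) = (1/2)/(-1) = (1/2)*(-1) = -1/2)
-P(w - M) = -1*(-1/2) = 1/2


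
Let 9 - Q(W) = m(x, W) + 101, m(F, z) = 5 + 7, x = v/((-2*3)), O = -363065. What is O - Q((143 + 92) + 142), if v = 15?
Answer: -362961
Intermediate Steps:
x = -5/2 (x = 15/((-2*3)) = 15/(-6) = 15*(-1/6) = -5/2 ≈ -2.5000)
m(F, z) = 12
Q(W) = -104 (Q(W) = 9 - (12 + 101) = 9 - 1*113 = 9 - 113 = -104)
O - Q((143 + 92) + 142) = -363065 - 1*(-104) = -363065 + 104 = -362961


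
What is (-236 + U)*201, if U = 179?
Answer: -11457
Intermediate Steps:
(-236 + U)*201 = (-236 + 179)*201 = -57*201 = -11457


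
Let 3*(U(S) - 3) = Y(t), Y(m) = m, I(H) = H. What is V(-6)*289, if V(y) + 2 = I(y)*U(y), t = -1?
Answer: -5202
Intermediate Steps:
U(S) = 8/3 (U(S) = 3 + (⅓)*(-1) = 3 - ⅓ = 8/3)
V(y) = -2 + 8*y/3 (V(y) = -2 + y*(8/3) = -2 + 8*y/3)
V(-6)*289 = (-2 + (8/3)*(-6))*289 = (-2 - 16)*289 = -18*289 = -5202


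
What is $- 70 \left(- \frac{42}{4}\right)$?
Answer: $735$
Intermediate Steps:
$- 70 \left(- \frac{42}{4}\right) = - 70 \left(\left(-42\right) \frac{1}{4}\right) = \left(-70\right) \left(- \frac{21}{2}\right) = 735$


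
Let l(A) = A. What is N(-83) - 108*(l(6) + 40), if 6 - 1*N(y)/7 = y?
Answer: -4345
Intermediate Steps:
N(y) = 42 - 7*y
N(-83) - 108*(l(6) + 40) = (42 - 7*(-83)) - 108*(6 + 40) = (42 + 581) - 108*46 = 623 - 4968 = -4345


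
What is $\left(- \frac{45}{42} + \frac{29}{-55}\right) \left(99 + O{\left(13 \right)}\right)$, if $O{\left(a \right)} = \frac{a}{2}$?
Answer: $- \frac{259741}{1540} \approx -168.66$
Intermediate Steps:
$O{\left(a \right)} = \frac{a}{2}$ ($O{\left(a \right)} = a \frac{1}{2} = \frac{a}{2}$)
$\left(- \frac{45}{42} + \frac{29}{-55}\right) \left(99 + O{\left(13 \right)}\right) = \left(- \frac{45}{42} + \frac{29}{-55}\right) \left(99 + \frac{1}{2} \cdot 13\right) = \left(\left(-45\right) \frac{1}{42} + 29 \left(- \frac{1}{55}\right)\right) \left(99 + \frac{13}{2}\right) = \left(- \frac{15}{14} - \frac{29}{55}\right) \frac{211}{2} = \left(- \frac{1231}{770}\right) \frac{211}{2} = - \frac{259741}{1540}$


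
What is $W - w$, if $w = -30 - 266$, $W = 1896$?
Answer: $2192$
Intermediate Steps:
$w = -296$ ($w = -30 - 266 = -296$)
$W - w = 1896 - -296 = 1896 + 296 = 2192$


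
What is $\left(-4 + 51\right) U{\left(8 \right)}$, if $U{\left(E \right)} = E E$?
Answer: $3008$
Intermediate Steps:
$U{\left(E \right)} = E^{2}$
$\left(-4 + 51\right) U{\left(8 \right)} = \left(-4 + 51\right) 8^{2} = 47 \cdot 64 = 3008$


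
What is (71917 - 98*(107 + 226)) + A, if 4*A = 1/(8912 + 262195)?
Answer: 42599585125/1084428 ≈ 39283.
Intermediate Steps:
A = 1/1084428 (A = 1/(4*(8912 + 262195)) = (1/4)/271107 = (1/4)*(1/271107) = 1/1084428 ≈ 9.2214e-7)
(71917 - 98*(107 + 226)) + A = (71917 - 98*(107 + 226)) + 1/1084428 = (71917 - 98*333) + 1/1084428 = (71917 - 32634) + 1/1084428 = 39283 + 1/1084428 = 42599585125/1084428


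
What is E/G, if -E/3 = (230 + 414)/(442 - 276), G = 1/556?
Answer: -537096/83 ≈ -6471.0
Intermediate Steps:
G = 1/556 ≈ 0.0017986
E = -966/83 (E = -3*(230 + 414)/(442 - 276) = -1932/166 = -3*322/83 = -966/83 ≈ -11.639)
E/G = -966/(83*1/556) = -966/83*556 = -537096/83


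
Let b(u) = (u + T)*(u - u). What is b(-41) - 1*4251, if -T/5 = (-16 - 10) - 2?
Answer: -4251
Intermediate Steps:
T = 140 (T = -5*((-16 - 10) - 2) = -5*(-26 - 2) = -5*(-28) = 140)
b(u) = 0 (b(u) = (u + 140)*(u - u) = (140 + u)*0 = 0)
b(-41) - 1*4251 = 0 - 1*4251 = 0 - 4251 = -4251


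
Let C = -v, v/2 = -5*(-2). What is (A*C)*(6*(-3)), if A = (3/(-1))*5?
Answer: -5400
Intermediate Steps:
v = 20 (v = 2*(-5*(-2)) = 2*10 = 20)
A = -15 (A = -1*3*5 = -3*5 = -15)
C = -20 (C = -1*20 = -20)
(A*C)*(6*(-3)) = (-15*(-20))*(6*(-3)) = 300*(-18) = -5400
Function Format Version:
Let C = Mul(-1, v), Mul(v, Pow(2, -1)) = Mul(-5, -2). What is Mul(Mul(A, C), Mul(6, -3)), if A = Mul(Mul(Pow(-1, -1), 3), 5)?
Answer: -5400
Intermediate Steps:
v = 20 (v = Mul(2, Mul(-5, -2)) = Mul(2, 10) = 20)
A = -15 (A = Mul(Mul(-1, 3), 5) = Mul(-3, 5) = -15)
C = -20 (C = Mul(-1, 20) = -20)
Mul(Mul(A, C), Mul(6, -3)) = Mul(Mul(-15, -20), Mul(6, -3)) = Mul(300, -18) = -5400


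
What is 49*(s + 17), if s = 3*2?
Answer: 1127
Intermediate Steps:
s = 6
49*(s + 17) = 49*(6 + 17) = 49*23 = 1127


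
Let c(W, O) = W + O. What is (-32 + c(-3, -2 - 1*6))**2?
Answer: 1849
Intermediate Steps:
c(W, O) = O + W
(-32 + c(-3, -2 - 1*6))**2 = (-32 + ((-2 - 1*6) - 3))**2 = (-32 + ((-2 - 6) - 3))**2 = (-32 + (-8 - 3))**2 = (-32 - 11)**2 = (-43)**2 = 1849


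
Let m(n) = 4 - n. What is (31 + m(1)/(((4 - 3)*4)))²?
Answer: 16129/16 ≈ 1008.1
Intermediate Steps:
(31 + m(1)/(((4 - 3)*4)))² = (31 + (4 - 1*1)/(((4 - 3)*4)))² = (31 + (4 - 1)/((1*4)))² = (31 + 3/4)² = (31 + 3*(¼))² = (31 + ¾)² = (127/4)² = 16129/16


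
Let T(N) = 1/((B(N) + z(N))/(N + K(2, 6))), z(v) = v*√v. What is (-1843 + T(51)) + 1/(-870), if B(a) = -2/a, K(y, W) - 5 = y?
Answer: -553217271170597/300171964890 + 7693758*√51/345025247 ≈ -1842.8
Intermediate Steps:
K(y, W) = 5 + y
z(v) = v^(3/2)
T(N) = (7 + N)/(N^(3/2) - 2/N) (T(N) = 1/((-2/N + N^(3/2))/(N + (5 + 2))) = 1/((N^(3/2) - 2/N)/(N + 7)) = 1/((N^(3/2) - 2/N)/(7 + N)) = (7 + N)/(N^(3/2) - 2/N))
(-1843 + T(51)) + 1/(-870) = (-1843 + 51*(7 + 51)/(-2 + 51^(5/2))) + 1/(-870) = (-1843 + 51*58/(-2 + 2601*√51)) - 1/870 = (-1843 + 2958/(-2 + 2601*√51)) - 1/870 = -1603411/870 + 2958/(-2 + 2601*√51)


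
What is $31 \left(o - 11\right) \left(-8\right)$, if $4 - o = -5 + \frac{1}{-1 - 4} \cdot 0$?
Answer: $496$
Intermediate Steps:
$o = 9$ ($o = 4 - \left(-5 + \frac{1}{-1 - 4} \cdot 0\right) = 4 - \left(-5 + \frac{1}{-5} \cdot 0\right) = 4 - \left(-5 - 0\right) = 4 - \left(-5 + 0\right) = 4 - -5 = 4 + 5 = 9$)
$31 \left(o - 11\right) \left(-8\right) = 31 \left(9 - 11\right) \left(-8\right) = 31 \left(\left(-2\right) \left(-8\right)\right) = 31 \cdot 16 = 496$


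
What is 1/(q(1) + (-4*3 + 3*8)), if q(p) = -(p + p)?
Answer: ⅒ ≈ 0.10000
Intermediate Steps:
q(p) = -2*p
1/(q(1) + (-4*3 + 3*8)) = 1/(-2*1 + (-4*3 + 3*8)) = 1/(-2 + (-12 + 24)) = 1/(-2 + 12) = 1/10 = ⅒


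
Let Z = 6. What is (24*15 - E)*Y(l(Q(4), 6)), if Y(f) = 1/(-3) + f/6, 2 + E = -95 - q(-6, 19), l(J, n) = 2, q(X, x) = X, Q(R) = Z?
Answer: 0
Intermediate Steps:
Q(R) = 6
E = -91 (E = -2 + (-95 - 1*(-6)) = -2 + (-95 + 6) = -2 - 89 = -91)
Y(f) = -⅓ + f/6 (Y(f) = 1*(-⅓) + f*(⅙) = -⅓ + f/6)
(24*15 - E)*Y(l(Q(4), 6)) = (24*15 - 1*(-91))*(-⅓ + (⅙)*2) = (360 + 91)*(-⅓ + ⅓) = 451*0 = 0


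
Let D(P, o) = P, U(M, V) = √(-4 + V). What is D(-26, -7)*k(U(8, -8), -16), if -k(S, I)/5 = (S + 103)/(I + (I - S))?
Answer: 65*(-2*√3 + 103*I)/(√3 - 16*I) ≈ -415.1 + 30.863*I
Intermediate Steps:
k(S, I) = -5*(103 + S)/(-S + 2*I) (k(S, I) = -5*(S + 103)/(I + (I - S)) = -5*(103 + S)/(-S + 2*I))
D(-26, -7)*k(U(8, -8), -16) = -130*(-103 - √(-4 - 8))/(-√(-4 - 8) + 2*(-16)) = -130*(-103 - √(-12))/(-√(-12) - 32) = -130*(-103 - 2*I*√3)/(-2*I*√3 - 32) = -130*(-103 - 2*I*√3)/(-32 - 2*I*√3)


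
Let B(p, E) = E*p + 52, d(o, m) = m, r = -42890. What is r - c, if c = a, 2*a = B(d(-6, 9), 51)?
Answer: -86291/2 ≈ -43146.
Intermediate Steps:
B(p, E) = 52 + E*p
a = 511/2 (a = (52 + 51*9)/2 = (52 + 459)/2 = (½)*511 = 511/2 ≈ 255.50)
c = 511/2 ≈ 255.50
r - c = -42890 - 1*511/2 = -42890 - 511/2 = -86291/2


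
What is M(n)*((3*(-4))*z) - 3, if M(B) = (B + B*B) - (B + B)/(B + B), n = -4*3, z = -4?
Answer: 6285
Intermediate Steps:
n = -12
M(B) = -1 + B + B**2 (M(B) = (B + B**2) - 2*B/(2*B) = (B + B**2) - 2*B*1/(2*B) = (B + B**2) - 1*1 = (B + B**2) - 1 = -1 + B + B**2)
M(n)*((3*(-4))*z) - 3 = (-1 - 12 + (-12)**2)*((3*(-4))*(-4)) - 3 = (-1 - 12 + 144)*(-12*(-4)) - 3 = 131*48 - 3 = 6288 - 3 = 6285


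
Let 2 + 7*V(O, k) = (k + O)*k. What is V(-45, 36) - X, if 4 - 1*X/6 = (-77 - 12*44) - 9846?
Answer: -439436/7 ≈ -62777.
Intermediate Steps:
V(O, k) = -2/7 + k*(O + k)/7 (V(O, k) = -2/7 + ((k + O)*k)/7 = -2/7 + ((O + k)*k)/7 = -2/7 + (k*(O + k))/7 = -2/7 + k*(O + k)/7)
X = 62730 (X = 24 - 6*((-77 - 12*44) - 9846) = 24 - 6*((-77 - 528) - 9846) = 24 - 6*(-605 - 9846) = 24 - 6*(-10451) = 24 + 62706 = 62730)
V(-45, 36) - X = (-2/7 + (⅐)*36² + (⅐)*(-45)*36) - 1*62730 = (-2/7 + (⅐)*1296 - 1620/7) - 62730 = (-2/7 + 1296/7 - 1620/7) - 62730 = -326/7 - 62730 = -439436/7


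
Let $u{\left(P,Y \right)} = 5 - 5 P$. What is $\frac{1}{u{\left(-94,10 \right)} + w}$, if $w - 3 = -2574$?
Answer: $- \frac{1}{2096} \approx -0.0004771$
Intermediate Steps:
$w = -2571$ ($w = 3 - 2574 = -2571$)
$\frac{1}{u{\left(-94,10 \right)} + w} = \frac{1}{\left(5 - -470\right) - 2571} = \frac{1}{\left(5 + 470\right) - 2571} = \frac{1}{475 - 2571} = \frac{1}{-2096} = - \frac{1}{2096}$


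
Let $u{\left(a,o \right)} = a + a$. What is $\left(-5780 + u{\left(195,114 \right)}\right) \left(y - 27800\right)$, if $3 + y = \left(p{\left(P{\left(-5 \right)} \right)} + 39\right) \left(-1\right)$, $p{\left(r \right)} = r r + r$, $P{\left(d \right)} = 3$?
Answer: $150133060$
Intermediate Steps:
$u{\left(a,o \right)} = 2 a$
$p{\left(r \right)} = r + r^{2}$ ($p{\left(r \right)} = r^{2} + r = r + r^{2}$)
$y = -54$ ($y = -3 + \left(3 \left(1 + 3\right) + 39\right) \left(-1\right) = -3 + \left(3 \cdot 4 + 39\right) \left(-1\right) = -3 + \left(12 + 39\right) \left(-1\right) = -3 + 51 \left(-1\right) = -3 - 51 = -54$)
$\left(-5780 + u{\left(195,114 \right)}\right) \left(y - 27800\right) = \left(-5780 + 2 \cdot 195\right) \left(-54 - 27800\right) = \left(-5780 + 390\right) \left(-27854\right) = \left(-5390\right) \left(-27854\right) = 150133060$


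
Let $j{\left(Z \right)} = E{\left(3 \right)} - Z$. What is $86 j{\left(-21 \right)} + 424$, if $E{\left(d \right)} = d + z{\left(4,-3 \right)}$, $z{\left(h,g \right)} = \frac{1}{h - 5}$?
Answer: $2402$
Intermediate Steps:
$z{\left(h,g \right)} = \frac{1}{-5 + h}$
$E{\left(d \right)} = -1 + d$ ($E{\left(d \right)} = d + \frac{1}{-5 + 4} = d + \frac{1}{-1} = d - 1 = -1 + d$)
$j{\left(Z \right)} = 2 - Z$ ($j{\left(Z \right)} = \left(-1 + 3\right) - Z = 2 - Z$)
$86 j{\left(-21 \right)} + 424 = 86 \left(2 - -21\right) + 424 = 86 \left(2 + 21\right) + 424 = 86 \cdot 23 + 424 = 1978 + 424 = 2402$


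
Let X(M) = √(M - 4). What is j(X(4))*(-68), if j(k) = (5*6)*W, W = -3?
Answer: 6120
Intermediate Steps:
X(M) = √(-4 + M)
j(k) = -90 (j(k) = (5*6)*(-3) = 30*(-3) = -90)
j(X(4))*(-68) = -90*(-68) = 6120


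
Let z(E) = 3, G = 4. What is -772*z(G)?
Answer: -2316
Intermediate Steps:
-772*z(G) = -772*3 = -2316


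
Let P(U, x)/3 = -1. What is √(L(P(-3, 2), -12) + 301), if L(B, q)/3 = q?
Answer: √265 ≈ 16.279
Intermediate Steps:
P(U, x) = -3 (P(U, x) = 3*(-1) = -3)
L(B, q) = 3*q
√(L(P(-3, 2), -12) + 301) = √(3*(-12) + 301) = √(-36 + 301) = √265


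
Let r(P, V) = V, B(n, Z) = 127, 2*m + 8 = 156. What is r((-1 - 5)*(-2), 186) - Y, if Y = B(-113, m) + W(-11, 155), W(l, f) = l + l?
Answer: 81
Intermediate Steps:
m = 74 (m = -4 + (½)*156 = -4 + 78 = 74)
W(l, f) = 2*l
Y = 105 (Y = 127 + 2*(-11) = 127 - 22 = 105)
r((-1 - 5)*(-2), 186) - Y = 186 - 1*105 = 186 - 105 = 81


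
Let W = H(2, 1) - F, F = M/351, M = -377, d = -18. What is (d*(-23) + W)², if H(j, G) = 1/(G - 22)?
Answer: 6152833600/35721 ≈ 1.7225e+5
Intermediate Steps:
F = -29/27 (F = -377/351 = -377*1/351 = -29/27 ≈ -1.0741)
H(j, G) = 1/(-22 + G)
W = 194/189 (W = 1/(-22 + 1) - 1*(-29/27) = 1/(-21) + 29/27 = -1/21 + 29/27 = 194/189 ≈ 1.0265)
(d*(-23) + W)² = (-18*(-23) + 194/189)² = (414 + 194/189)² = (78440/189)² = 6152833600/35721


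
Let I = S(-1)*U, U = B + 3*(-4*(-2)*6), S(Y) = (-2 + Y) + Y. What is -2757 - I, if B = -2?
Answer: -2189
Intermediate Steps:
S(Y) = -2 + 2*Y
U = 142 (U = -2 + 3*(-4*(-2)*6) = -2 + 3*(8*6) = -2 + 3*48 = -2 + 144 = 142)
I = -568 (I = (-2 + 2*(-1))*142 = (-2 - 2)*142 = -4*142 = -568)
-2757 - I = -2757 - 1*(-568) = -2757 + 568 = -2189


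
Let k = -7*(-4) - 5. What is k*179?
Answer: 4117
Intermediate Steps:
k = 23 (k = 28 - 5 = 23)
k*179 = 23*179 = 4117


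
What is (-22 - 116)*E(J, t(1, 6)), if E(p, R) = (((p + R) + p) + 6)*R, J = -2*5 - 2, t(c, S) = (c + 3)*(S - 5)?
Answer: 7728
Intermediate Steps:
t(c, S) = (-5 + S)*(3 + c) (t(c, S) = (3 + c)*(-5 + S) = (-5 + S)*(3 + c))
J = -12 (J = -10 - 2 = -12)
E(p, R) = R*(6 + R + 2*p) (E(p, R) = (((R + p) + p) + 6)*R = ((R + 2*p) + 6)*R = (6 + R + 2*p)*R = R*(6 + R + 2*p))
(-22 - 116)*E(J, t(1, 6)) = (-22 - 116)*((-15 - 5*1 + 3*6 + 6*1)*(6 + (-15 - 5*1 + 3*6 + 6*1) + 2*(-12))) = -138*(-15 - 5 + 18 + 6)*(6 + (-15 - 5 + 18 + 6) - 24) = -552*(6 + 4 - 24) = -552*(-14) = -138*(-56) = 7728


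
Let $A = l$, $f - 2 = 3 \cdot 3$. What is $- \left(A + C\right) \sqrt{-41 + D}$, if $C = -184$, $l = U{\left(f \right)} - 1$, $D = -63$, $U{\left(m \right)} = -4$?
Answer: $378 i \sqrt{26} \approx 1927.4 i$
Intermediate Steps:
$f = 11$ ($f = 2 + 3 \cdot 3 = 2 + 9 = 11$)
$l = -5$ ($l = -4 - 1 = -5$)
$A = -5$
$- \left(A + C\right) \sqrt{-41 + D} = - \left(-5 - 184\right) \sqrt{-41 - 63} = - \left(-189\right) \sqrt{-104} = - \left(-189\right) 2 i \sqrt{26} = - \left(-378\right) i \sqrt{26} = 378 i \sqrt{26}$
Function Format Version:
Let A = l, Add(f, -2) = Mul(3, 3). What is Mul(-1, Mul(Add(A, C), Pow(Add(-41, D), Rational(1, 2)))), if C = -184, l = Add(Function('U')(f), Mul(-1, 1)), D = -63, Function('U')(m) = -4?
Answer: Mul(378, I, Pow(26, Rational(1, 2))) ≈ Mul(1927.4, I)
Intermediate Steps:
f = 11 (f = Add(2, Mul(3, 3)) = Add(2, 9) = 11)
l = -5 (l = Add(-4, Mul(-1, 1)) = Add(-4, -1) = -5)
A = -5
Mul(-1, Mul(Add(A, C), Pow(Add(-41, D), Rational(1, 2)))) = Mul(-1, Mul(Add(-5, -184), Pow(Add(-41, -63), Rational(1, 2)))) = Mul(-1, Mul(-189, Pow(-104, Rational(1, 2)))) = Mul(-1, Mul(-189, Mul(2, I, Pow(26, Rational(1, 2))))) = Mul(-1, Mul(-378, I, Pow(26, Rational(1, 2)))) = Mul(378, I, Pow(26, Rational(1, 2)))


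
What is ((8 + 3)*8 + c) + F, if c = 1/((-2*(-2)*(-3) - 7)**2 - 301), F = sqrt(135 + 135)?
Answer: 5281/60 + 3*sqrt(30) ≈ 104.45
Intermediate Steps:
F = 3*sqrt(30) (F = sqrt(270) = 3*sqrt(30) ≈ 16.432)
c = 1/60 (c = 1/((4*(-3) - 7)**2 - 301) = 1/((-12 - 7)**2 - 301) = 1/((-19)**2 - 301) = 1/(361 - 301) = 1/60 ≈ 0.016667)
((8 + 3)*8 + c) + F = ((8 + 3)*8 + 1/60) + 3*sqrt(30) = (11*8 + 1/60) + 3*sqrt(30) = (88 + 1/60) + 3*sqrt(30) = 5281/60 + 3*sqrt(30)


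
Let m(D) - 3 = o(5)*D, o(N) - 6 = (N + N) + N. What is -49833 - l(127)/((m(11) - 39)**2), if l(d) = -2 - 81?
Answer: -1894899742/38025 ≈ -49833.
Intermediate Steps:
o(N) = 6 + 3*N (o(N) = 6 + ((N + N) + N) = 6 + (2*N + N) = 6 + 3*N)
m(D) = 3 + 21*D (m(D) = 3 + (6 + 3*5)*D = 3 + (6 + 15)*D = 3 + 21*D)
l(d) = -83
-49833 - l(127)/((m(11) - 39)**2) = -49833 - (-83)/(((3 + 21*11) - 39)**2) = -49833 - (-83)/(((3 + 231) - 39)**2) = -49833 - (-83)/((234 - 39)**2) = -49833 - (-83)/(195**2) = -49833 - (-83)/38025 = -49833 - 1*(-83/38025) = -49833 + 83/38025 = -1894899742/38025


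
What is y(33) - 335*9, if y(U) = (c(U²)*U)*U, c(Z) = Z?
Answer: 1182906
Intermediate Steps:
y(U) = U⁴ (y(U) = (U²*U)*U = U³*U = U⁴)
y(33) - 335*9 = 33⁴ - 335*9 = 1185921 - 3015 = 1182906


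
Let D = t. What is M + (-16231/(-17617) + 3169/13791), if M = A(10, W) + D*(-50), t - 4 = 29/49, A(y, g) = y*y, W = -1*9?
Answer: -1529067068744/11904846303 ≈ -128.44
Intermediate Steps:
W = -9
A(y, g) = y²
t = 225/49 (t = 4 + 29/49 = 225/49 ≈ 4.5918)
D = 225/49 ≈ 4.5918
M = -6350/49 (M = 10² + (225/49)*(-50) = 100 - 11250/49 = -6350/49 ≈ -129.59)
M + (-16231/(-17617) + 3169/13791) = -6350/49 + (-16231/(-17617) + 3169/13791) = -6350/49 + (-16231*(-1/17617) + 3169*(1/13791)) = -6350/49 + (16231/17617 + 3169/13791) = -6350/49 + 279669994/242956047 = -1529067068744/11904846303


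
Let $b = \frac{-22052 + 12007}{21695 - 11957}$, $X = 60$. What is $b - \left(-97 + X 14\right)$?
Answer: $- \frac{7245379}{9738} \approx -744.03$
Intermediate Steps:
$b = - \frac{10045}{9738} \approx -1.0315$
$b - \left(-97 + X 14\right) = - \frac{10045}{9738} - \left(-97 + 60 \cdot 14\right) = - \frac{10045}{9738} - \left(-97 + 840\right) = - \frac{10045}{9738} - 743 = - \frac{7245379}{9738}$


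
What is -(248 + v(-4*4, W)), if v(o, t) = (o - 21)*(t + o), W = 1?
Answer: -803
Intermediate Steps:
v(o, t) = (-21 + o)*(o + t)
-(248 + v(-4*4, W)) = -(248 + ((-4*4)² - (-84)*4 - 21*1 - 4*4*1)) = -(248 + ((-16)² - 21*(-16) - 21 - 16*1)) = -(248 + (256 + 336 - 21 - 16)) = -(248 + 555) = -1*803 = -803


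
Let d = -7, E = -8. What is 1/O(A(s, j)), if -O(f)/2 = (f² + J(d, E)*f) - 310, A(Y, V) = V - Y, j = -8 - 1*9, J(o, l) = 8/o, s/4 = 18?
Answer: -7/107978 ≈ -6.4828e-5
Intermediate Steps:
s = 72 (s = 4*18 = 72)
j = -17 (j = -8 - 9 = -17)
O(f) = 620 - 2*f² + 16*f/7 (O(f) = -2*((f² + (8/(-7))*f) - 310) = -2*((f² + (8*(-⅐))*f) - 310) = -2*((f² - 8*f/7) - 310) = -2*(-310 + f² - 8*f/7) = 620 - 2*f² + 16*f/7)
1/O(A(s, j)) = 1/(620 - 2*(-17 - 1*72)² + 16*(-17 - 1*72)/7) = 1/(620 - 2*(-17 - 72)² + 16*(-17 - 72)/7) = 1/(620 - 2*(-89)² + (16/7)*(-89)) = 1/(620 - 2*7921 - 1424/7) = 1/(620 - 15842 - 1424/7) = 1/(-107978/7) = -7/107978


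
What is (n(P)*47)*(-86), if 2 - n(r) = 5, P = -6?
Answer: 12126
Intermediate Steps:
n(r) = -3 (n(r) = 2 - 1*5 = 2 - 5 = -3)
(n(P)*47)*(-86) = -3*47*(-86) = -141*(-86) = 12126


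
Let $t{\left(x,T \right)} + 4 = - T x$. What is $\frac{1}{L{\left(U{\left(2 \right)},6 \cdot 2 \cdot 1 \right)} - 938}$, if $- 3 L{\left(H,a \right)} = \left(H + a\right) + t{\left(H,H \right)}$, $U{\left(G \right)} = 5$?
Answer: $- \frac{1}{934} \approx -0.0010707$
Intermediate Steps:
$t{\left(x,T \right)} = -4 - T x$
$L{\left(H,a \right)} = \frac{4}{3} - \frac{H}{3} - \frac{a}{3} + \frac{H^{2}}{3}$ ($L{\left(H,a \right)} = - \frac{\left(H + a\right) - \left(4 + H H\right)}{3} = - \frac{\left(H + a\right) - \left(4 + H^{2}\right)}{3} = - \frac{-4 + H + a - H^{2}}{3} = \frac{4}{3} - \frac{H}{3} - \frac{a}{3} + \frac{H^{2}}{3}$)
$\frac{1}{L{\left(U{\left(2 \right)},6 \cdot 2 \cdot 1 \right)} - 938} = \frac{1}{\left(\frac{4}{3} - \frac{5}{3} - \frac{6 \cdot 2 \cdot 1}{3} + \frac{5^{2}}{3}\right) - 938} = \frac{1}{\left(\frac{4}{3} - \frac{5}{3} - \frac{12 \cdot 1}{3} + \frac{1}{3} \cdot 25\right) - 938} = \frac{1}{\left(\frac{4}{3} - \frac{5}{3} - 4 + \frac{25}{3}\right) - 938} = \frac{1}{4 - 938} = \frac{1}{-934} = - \frac{1}{934}$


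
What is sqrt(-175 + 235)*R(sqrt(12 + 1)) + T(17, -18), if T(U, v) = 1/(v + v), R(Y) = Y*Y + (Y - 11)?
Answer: -1/36 + 2*sqrt(15)*(2 + sqrt(13)) ≈ 43.393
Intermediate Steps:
R(Y) = -11 + Y + Y**2 (R(Y) = Y**2 + (-11 + Y) = -11 + Y + Y**2)
T(U, v) = 1/(2*v)
sqrt(-175 + 235)*R(sqrt(12 + 1)) + T(17, -18) = sqrt(-175 + 235)*(-11 + sqrt(12 + 1) + (sqrt(12 + 1))**2) + (1/2)/(-18) = sqrt(60)*(-11 + sqrt(13) + (sqrt(13))**2) + (1/2)*(-1/18) = (2*sqrt(15))*(-11 + sqrt(13) + 13) - 1/36 = (2*sqrt(15))*(2 + sqrt(13)) - 1/36 = 2*sqrt(15)*(2 + sqrt(13)) - 1/36 = -1/36 + 2*sqrt(15)*(2 + sqrt(13))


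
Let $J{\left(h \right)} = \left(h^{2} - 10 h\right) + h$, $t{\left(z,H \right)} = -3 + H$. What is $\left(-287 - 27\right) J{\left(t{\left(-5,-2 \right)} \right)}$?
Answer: $-21980$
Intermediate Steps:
$J{\left(h \right)} = h^{2} - 9 h$
$\left(-287 - 27\right) J{\left(t{\left(-5,-2 \right)} \right)} = \left(-287 - 27\right) \left(-3 - 2\right) \left(-9 - 5\right) = - 314 \left(- 5 \left(-9 - 5\right)\right) = - 314 \left(\left(-5\right) \left(-14\right)\right) = \left(-314\right) 70 = -21980$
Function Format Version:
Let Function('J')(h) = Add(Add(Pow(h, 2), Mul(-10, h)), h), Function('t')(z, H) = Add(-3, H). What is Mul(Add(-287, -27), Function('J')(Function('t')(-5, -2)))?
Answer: -21980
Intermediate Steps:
Function('J')(h) = Add(Pow(h, 2), Mul(-9, h))
Mul(Add(-287, -27), Function('J')(Function('t')(-5, -2))) = Mul(Add(-287, -27), Mul(Add(-3, -2), Add(-9, Add(-3, -2)))) = Mul(-314, Mul(-5, Add(-9, -5))) = Mul(-314, Mul(-5, -14)) = Mul(-314, 70) = -21980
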